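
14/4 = 7/2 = 3.50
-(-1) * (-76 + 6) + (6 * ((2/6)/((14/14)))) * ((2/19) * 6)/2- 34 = -1964/19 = -103.37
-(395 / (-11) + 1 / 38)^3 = 3374325044999 / 73034632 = 46201.71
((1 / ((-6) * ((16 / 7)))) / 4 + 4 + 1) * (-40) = -199.27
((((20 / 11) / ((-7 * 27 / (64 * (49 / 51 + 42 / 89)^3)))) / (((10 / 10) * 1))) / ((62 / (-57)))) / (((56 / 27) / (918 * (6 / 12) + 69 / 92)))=1307342118821620 / 3543173489031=368.97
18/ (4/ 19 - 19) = -114/ 119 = -0.96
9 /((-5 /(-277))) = 2493 /5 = 498.60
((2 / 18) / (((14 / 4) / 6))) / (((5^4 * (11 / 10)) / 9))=24 / 9625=0.00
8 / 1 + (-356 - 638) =-986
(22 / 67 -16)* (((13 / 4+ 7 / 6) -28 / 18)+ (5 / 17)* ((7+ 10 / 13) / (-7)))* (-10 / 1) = 17645125 / 44421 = 397.22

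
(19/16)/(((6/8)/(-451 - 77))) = -836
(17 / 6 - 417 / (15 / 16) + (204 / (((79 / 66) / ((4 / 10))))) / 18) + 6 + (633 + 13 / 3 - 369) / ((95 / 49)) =-881915 / 3002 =-293.78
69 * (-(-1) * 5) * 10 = 3450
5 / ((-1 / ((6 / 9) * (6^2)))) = -120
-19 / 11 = -1.73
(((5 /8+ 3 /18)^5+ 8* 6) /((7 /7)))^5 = 8423830400569623561154412262939332840435251 /32009658644406818986777955348250624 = 263165268.15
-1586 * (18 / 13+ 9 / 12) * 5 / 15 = -2257 / 2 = -1128.50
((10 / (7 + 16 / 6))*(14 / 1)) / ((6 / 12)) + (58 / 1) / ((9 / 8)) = 21016 / 261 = 80.52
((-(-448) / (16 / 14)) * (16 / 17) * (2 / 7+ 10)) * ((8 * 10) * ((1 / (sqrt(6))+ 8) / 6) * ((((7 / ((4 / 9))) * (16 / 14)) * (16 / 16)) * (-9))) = -1114767360 / 17 - 23224320 * sqrt(6) / 17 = -68920887.86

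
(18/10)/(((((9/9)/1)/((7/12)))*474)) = 7/3160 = 0.00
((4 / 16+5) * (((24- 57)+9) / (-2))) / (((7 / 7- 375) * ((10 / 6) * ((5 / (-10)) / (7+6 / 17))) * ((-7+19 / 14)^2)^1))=926100 / 19840139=0.05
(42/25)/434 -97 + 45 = -40297/775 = -52.00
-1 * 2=-2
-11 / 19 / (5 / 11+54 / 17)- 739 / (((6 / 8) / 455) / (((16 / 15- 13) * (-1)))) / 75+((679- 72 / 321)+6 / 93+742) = -2019440274146578 / 28885016475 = -69913.07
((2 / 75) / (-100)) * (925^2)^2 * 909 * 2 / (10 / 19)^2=-5125033816575 / 4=-1281258454143.75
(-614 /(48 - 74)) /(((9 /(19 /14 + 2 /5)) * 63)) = 12587 /171990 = 0.07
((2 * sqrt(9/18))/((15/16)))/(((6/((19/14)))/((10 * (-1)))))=-152 * sqrt(2)/63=-3.41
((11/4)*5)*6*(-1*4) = -330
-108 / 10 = -10.80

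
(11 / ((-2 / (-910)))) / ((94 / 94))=5005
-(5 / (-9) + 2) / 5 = -13 / 45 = -0.29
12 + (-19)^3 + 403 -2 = -6446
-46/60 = -23/30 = -0.77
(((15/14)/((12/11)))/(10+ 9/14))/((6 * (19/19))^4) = 55/772416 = 0.00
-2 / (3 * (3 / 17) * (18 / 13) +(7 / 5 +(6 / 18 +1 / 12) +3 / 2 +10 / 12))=-8840 / 21583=-0.41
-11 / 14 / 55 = -1 / 70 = -0.01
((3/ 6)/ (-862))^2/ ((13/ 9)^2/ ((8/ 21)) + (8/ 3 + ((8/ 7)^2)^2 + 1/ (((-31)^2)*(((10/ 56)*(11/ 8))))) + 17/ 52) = 44543604105/ 1347828897374877854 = 0.00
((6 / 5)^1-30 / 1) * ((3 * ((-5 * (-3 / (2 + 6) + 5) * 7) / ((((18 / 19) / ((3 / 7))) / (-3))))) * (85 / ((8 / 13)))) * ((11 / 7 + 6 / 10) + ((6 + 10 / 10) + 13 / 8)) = -12680883423 / 448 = -28305543.35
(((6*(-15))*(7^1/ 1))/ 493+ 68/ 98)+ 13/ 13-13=-303992/ 24157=-12.58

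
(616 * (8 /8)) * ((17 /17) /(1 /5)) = 3080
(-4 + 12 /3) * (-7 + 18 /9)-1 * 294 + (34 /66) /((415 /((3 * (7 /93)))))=-124816111 /424545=-294.00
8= 8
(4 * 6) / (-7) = -24 / 7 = -3.43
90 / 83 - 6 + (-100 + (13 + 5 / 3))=-22472 / 249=-90.25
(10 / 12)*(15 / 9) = 25 / 18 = 1.39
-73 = -73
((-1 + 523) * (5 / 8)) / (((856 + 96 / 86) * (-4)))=-56115 / 589696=-0.10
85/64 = 1.33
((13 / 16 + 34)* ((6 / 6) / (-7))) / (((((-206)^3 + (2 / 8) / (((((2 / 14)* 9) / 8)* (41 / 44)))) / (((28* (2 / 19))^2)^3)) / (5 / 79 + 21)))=5886064814063616 / 749301597801279707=0.01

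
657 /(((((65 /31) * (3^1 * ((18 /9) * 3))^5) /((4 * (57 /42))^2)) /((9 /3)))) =816943 /55724760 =0.01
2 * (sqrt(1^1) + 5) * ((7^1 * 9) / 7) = 108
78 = 78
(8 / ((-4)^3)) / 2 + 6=95 / 16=5.94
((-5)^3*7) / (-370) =175 / 74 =2.36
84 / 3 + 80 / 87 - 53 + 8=-1399 / 87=-16.08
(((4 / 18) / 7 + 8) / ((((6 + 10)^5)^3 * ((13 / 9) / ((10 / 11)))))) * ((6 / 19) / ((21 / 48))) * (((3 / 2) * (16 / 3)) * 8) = 345 / 1703345821564534784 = 0.00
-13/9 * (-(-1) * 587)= -7631/9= -847.89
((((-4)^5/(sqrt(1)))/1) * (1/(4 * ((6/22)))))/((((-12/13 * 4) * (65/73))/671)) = 8621008/45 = 191577.96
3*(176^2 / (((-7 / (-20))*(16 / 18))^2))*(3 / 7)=141134400 / 343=411470.55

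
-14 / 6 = -7 / 3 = -2.33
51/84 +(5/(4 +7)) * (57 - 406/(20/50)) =-133933/308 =-434.85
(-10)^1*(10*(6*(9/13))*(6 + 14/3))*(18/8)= -9969.23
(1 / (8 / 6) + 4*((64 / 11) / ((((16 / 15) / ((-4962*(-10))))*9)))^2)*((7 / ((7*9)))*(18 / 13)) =1750858240363 / 3146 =556534723.57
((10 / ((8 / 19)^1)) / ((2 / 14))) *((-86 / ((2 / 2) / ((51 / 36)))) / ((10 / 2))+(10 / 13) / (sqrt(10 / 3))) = -97223 / 24+665 *sqrt(30) / 52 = -3980.91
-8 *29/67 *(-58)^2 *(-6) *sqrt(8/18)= 3121792/67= 46593.91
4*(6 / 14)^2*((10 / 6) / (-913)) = -60 / 44737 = -0.00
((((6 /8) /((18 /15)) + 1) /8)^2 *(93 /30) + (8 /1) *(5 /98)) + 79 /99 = 265071349 /198696960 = 1.33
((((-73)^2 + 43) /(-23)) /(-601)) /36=1343 /124407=0.01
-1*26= -26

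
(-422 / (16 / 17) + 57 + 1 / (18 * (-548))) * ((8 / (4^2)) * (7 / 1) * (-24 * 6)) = 27023668 / 137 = 197253.05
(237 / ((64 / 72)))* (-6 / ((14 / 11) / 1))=-70389 / 56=-1256.95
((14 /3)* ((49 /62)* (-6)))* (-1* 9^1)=199.16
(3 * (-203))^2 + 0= 370881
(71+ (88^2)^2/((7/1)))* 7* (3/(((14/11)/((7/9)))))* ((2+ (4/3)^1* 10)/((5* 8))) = 1685824261/40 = 42145606.52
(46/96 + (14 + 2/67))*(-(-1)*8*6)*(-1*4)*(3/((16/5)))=-2611.62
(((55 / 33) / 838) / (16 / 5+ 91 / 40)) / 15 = 20 / 825849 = 0.00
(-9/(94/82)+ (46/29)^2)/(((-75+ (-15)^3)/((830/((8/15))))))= 17502791/7272968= 2.41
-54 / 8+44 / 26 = -263 / 52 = -5.06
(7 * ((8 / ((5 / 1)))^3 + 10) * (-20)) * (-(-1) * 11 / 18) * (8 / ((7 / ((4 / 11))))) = -112768 / 225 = -501.19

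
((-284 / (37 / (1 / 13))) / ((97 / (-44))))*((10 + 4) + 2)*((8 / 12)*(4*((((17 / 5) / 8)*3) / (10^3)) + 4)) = 1000954592 / 87481875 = 11.44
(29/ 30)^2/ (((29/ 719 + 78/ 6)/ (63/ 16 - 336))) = -1070886509/ 45004800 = -23.79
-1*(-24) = 24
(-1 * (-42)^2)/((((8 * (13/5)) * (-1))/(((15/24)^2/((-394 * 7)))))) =-0.01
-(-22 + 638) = -616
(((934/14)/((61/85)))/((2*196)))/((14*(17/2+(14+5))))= 7939/12888568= 0.00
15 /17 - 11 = -172 /17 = -10.12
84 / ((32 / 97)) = 2037 / 8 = 254.62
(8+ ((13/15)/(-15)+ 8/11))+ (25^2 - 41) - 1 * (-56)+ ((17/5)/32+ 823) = 1471.78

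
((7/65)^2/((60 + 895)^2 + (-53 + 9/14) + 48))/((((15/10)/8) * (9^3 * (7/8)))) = 12544/117979947981675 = 0.00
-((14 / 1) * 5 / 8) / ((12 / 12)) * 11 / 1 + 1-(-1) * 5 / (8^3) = -48763 / 512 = -95.24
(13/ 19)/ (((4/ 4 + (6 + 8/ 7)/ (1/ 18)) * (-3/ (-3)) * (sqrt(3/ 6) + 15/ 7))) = 19110/ 6910433 - 4459 * sqrt(2)/ 6910433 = 0.00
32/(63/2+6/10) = 320/321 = 1.00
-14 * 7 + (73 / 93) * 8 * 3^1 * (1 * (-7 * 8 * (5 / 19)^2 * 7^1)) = -6819918 / 11191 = -609.41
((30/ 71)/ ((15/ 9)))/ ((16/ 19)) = 171/ 568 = 0.30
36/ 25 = 1.44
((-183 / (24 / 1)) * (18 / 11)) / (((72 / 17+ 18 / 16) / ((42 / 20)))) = -7259 / 1485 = -4.89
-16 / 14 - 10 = -11.14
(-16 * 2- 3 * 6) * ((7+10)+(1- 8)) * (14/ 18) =-3500/ 9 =-388.89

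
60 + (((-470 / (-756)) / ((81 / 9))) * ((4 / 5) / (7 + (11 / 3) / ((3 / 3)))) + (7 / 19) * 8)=10851005 / 172368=62.95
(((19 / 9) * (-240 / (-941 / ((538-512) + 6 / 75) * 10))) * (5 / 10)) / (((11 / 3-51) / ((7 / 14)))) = -12388 / 1670275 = -0.01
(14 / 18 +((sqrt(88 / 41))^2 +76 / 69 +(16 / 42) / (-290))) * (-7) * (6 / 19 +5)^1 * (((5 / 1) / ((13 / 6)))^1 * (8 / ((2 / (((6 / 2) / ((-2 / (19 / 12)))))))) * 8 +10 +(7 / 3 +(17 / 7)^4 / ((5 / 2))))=244477569470958263 / 10947188008575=22332.45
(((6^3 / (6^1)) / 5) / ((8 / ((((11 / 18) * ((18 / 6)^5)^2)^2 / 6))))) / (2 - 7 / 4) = 15625959723 / 20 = 781297986.15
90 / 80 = 9 / 8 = 1.12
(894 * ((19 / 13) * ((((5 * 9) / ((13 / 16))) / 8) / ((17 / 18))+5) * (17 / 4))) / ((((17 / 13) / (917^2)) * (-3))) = -6487017168275 / 442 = -14676509430.49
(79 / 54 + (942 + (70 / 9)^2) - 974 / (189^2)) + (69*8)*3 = 190030685 / 71442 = 2659.93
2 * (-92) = -184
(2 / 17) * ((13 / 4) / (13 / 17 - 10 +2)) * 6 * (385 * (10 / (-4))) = 25025 / 82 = 305.18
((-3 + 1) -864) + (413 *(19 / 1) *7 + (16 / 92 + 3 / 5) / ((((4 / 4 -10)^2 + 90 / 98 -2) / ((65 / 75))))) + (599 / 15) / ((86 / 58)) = 58844445917 / 1087900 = 54089.94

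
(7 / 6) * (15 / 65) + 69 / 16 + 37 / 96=6199 / 1248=4.97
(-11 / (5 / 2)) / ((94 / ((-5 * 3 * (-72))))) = -2376 / 47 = -50.55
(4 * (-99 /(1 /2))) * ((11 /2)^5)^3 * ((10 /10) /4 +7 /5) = -13647069769480931817 /81920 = -166590207146984.03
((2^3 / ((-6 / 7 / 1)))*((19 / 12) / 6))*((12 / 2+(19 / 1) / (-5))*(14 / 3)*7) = -71687 / 405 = -177.00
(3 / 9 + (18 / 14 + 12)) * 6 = 81.71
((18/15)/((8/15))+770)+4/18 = 27809/36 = 772.47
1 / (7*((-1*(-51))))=1 / 357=0.00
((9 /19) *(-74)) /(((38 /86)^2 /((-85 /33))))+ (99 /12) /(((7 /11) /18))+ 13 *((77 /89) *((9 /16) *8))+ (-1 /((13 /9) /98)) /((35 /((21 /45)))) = 11388731324037 /15276536275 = 745.50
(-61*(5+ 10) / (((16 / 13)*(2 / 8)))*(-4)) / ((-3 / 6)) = -23790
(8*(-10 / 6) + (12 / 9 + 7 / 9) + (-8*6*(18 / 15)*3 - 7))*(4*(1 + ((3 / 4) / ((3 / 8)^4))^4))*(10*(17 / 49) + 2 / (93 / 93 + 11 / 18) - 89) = 43125417752700123440 / 323647569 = 133248081813.03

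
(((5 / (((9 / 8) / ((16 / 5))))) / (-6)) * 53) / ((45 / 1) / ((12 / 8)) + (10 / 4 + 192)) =-0.56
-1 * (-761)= 761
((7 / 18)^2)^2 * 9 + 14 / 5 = 175301 / 58320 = 3.01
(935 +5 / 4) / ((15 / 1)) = 749 / 12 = 62.42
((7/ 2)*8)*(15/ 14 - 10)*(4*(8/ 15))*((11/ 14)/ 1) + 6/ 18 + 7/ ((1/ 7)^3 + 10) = -10039454/ 24017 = -418.01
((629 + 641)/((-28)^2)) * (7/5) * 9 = 20.41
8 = 8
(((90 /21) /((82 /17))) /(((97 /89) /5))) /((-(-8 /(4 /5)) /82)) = 33.42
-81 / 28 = -2.89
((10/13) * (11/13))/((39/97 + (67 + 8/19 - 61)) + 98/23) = 4662790/79402791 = 0.06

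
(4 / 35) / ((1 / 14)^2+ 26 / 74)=0.32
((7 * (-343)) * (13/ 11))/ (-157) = 31213/ 1727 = 18.07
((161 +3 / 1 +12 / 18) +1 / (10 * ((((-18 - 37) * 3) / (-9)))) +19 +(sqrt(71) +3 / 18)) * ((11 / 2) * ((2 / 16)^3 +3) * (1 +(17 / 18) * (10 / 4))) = 2045747 * sqrt(71) / 36864 +28206573659 / 2764800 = 10669.63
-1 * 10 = -10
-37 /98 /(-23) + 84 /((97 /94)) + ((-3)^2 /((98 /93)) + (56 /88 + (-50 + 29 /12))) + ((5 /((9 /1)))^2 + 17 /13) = 226042720699 /5064967908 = 44.63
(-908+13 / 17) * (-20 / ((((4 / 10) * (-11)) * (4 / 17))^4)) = 236791246875 / 14992384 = 15794.10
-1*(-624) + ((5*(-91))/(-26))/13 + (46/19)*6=316097/494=639.87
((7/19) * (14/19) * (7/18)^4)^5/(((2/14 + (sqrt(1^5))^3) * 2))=157775382034845806615042743/39080140456411341125880207285472985088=0.00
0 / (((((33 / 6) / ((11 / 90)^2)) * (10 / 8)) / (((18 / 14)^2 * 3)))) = 0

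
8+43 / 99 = 835 / 99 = 8.43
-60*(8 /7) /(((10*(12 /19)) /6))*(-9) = 4104 /7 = 586.29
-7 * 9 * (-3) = 189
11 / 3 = 3.67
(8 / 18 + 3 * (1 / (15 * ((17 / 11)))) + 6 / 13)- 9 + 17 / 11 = -6.42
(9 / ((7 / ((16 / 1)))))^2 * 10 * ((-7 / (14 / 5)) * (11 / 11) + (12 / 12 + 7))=1140480 / 49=23275.10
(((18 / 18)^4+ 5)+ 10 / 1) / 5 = 16 / 5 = 3.20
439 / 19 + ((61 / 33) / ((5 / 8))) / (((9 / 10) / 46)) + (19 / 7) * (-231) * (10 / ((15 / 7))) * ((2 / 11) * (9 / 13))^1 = -14234393 / 73359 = -194.04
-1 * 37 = -37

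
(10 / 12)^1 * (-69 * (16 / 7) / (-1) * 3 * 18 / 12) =4140 / 7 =591.43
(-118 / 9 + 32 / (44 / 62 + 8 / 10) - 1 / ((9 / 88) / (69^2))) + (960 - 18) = -5335424 / 117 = -45601.91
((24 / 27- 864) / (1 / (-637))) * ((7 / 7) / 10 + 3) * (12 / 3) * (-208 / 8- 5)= -9510471152 / 45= -211343803.38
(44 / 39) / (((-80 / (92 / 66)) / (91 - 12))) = -1817 / 1170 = -1.55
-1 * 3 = -3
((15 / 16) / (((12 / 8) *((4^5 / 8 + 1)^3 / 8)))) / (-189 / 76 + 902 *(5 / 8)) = 95 / 22892291496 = 0.00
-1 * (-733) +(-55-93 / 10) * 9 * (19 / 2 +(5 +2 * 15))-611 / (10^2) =-1251263 / 50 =-25025.26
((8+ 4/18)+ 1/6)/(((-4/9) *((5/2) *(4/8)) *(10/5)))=-151/20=-7.55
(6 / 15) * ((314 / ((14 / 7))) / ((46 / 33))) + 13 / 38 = 198373 / 4370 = 45.39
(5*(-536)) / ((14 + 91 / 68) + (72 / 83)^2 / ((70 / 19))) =-43940797600 / 254831809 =-172.43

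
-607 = -607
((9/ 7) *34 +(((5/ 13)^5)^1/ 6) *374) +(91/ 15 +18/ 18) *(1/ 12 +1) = 12138874109/ 233914590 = 51.89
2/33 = 0.06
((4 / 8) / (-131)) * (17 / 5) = -17 / 1310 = -0.01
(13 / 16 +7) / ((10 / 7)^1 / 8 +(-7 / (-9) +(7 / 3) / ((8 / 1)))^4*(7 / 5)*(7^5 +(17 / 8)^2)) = 470292480000 / 1853311165788833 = 0.00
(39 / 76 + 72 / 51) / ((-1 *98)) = -2487 / 126616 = -0.02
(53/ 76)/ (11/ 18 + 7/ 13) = 6201/ 10222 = 0.61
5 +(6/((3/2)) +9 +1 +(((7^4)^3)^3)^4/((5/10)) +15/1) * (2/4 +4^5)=202623454876897876666546110599317889602475030340673167665749563674796877222269589778339676690413651503525398096216824456530729/2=101311727438448938333273100000000000000000000000000000000000000000000000000000000000000000000000000000000000000000000000000000.00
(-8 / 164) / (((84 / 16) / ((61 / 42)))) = -0.01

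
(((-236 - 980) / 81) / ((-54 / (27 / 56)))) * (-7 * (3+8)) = -836 / 81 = -10.32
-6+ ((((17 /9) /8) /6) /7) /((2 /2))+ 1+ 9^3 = 2189393 /3024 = 724.01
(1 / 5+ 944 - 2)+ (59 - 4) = 4986 / 5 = 997.20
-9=-9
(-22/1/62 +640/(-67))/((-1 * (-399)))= -361/14539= -0.02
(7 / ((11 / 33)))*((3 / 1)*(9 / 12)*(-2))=-189 / 2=-94.50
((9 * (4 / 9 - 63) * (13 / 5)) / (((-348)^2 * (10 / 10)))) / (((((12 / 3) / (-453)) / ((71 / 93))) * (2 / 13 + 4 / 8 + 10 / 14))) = 7140496909 / 9348017760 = 0.76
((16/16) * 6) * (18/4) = 27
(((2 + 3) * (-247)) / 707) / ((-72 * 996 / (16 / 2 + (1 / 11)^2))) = 398905 / 2044915488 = 0.00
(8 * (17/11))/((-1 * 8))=-17/11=-1.55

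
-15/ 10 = -3/ 2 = -1.50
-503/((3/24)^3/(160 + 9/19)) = -785227264/19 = -41327750.74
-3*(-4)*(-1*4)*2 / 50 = -48 / 25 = -1.92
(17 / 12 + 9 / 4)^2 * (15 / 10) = 121 / 6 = 20.17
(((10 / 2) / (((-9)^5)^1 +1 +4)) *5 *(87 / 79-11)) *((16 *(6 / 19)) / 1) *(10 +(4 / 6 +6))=7820000 / 22156261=0.35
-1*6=-6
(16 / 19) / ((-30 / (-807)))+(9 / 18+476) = 94839 / 190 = 499.15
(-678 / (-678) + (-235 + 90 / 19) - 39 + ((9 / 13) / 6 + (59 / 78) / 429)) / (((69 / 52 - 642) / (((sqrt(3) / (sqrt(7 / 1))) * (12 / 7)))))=1363850672 * sqrt(21) / 13305977685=0.47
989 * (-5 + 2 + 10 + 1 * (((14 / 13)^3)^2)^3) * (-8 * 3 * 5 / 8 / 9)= -6003559845713603855594255 / 337366220855872179387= -17795.38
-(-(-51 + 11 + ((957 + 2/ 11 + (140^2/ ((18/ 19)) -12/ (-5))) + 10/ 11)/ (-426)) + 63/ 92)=-91.50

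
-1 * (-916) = 916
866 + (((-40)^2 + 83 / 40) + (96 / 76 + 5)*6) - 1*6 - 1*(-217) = 2064657 / 760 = 2716.65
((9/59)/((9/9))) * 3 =27/59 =0.46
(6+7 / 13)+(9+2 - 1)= 215 / 13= 16.54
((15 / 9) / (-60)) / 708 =-1 / 25488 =-0.00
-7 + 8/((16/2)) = -6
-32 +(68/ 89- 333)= -32417/ 89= -364.24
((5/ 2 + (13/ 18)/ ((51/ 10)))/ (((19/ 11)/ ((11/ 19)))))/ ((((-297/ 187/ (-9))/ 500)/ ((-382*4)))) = -112088350000/ 29241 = -3833259.81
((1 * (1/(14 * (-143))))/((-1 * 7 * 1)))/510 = 1/7147140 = 0.00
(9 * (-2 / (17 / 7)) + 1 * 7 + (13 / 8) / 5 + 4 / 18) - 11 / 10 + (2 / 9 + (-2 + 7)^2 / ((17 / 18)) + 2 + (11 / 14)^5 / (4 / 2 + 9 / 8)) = 14309769001 / 514294200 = 27.82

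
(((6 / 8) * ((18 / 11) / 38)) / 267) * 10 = 45 / 37202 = 0.00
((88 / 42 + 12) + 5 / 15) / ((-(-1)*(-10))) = -101 / 70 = -1.44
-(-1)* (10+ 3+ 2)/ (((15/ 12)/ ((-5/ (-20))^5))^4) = 3/ 536870912000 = 0.00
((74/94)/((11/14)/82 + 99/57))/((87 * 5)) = 0.00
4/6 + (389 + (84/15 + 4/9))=17807/45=395.71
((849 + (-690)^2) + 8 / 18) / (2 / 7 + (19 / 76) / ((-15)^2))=1662856.39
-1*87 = -87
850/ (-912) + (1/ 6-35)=-16309/ 456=-35.77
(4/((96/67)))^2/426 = 4489/245376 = 0.02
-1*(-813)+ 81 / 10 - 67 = 7541 / 10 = 754.10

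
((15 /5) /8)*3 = 9 /8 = 1.12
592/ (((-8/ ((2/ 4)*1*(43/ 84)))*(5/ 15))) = -1591/ 28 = -56.82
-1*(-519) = 519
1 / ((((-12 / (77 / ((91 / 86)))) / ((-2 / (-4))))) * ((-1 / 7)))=3311 / 156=21.22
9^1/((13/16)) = 144/13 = 11.08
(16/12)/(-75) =-4/225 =-0.02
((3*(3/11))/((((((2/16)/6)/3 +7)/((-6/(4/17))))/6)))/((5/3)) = -594864/55495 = -10.72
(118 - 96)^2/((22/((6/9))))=44/3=14.67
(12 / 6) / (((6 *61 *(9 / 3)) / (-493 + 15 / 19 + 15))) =-9067 / 10431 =-0.87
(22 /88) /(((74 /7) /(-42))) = -147 /148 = -0.99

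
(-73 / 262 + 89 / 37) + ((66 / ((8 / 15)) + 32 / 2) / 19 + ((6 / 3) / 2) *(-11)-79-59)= -51394509 / 368372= -139.52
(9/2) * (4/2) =9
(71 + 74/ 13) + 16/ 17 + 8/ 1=85.63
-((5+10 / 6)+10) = -50 / 3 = -16.67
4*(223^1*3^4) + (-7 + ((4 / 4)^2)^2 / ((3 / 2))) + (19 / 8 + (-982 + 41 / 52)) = 71266.83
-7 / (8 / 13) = -91 / 8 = -11.38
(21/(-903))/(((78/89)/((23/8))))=-2047/26832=-0.08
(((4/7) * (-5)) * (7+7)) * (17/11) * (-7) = 4760/11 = 432.73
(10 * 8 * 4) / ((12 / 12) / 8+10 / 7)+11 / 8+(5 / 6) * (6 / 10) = 144665 / 696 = 207.85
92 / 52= 23 / 13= 1.77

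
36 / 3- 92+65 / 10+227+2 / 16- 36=117.62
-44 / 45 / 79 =-44 / 3555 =-0.01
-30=-30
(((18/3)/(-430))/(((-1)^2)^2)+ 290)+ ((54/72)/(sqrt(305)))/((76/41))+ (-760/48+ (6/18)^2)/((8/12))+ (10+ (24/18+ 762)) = 123 * sqrt(305)/92720+ 894173/860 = 1039.76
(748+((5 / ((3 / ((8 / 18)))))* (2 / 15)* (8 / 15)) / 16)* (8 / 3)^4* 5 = 3722543104 / 19683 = 189124.78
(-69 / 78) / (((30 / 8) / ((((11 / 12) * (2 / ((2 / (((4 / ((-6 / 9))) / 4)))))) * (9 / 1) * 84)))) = 15939 / 65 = 245.22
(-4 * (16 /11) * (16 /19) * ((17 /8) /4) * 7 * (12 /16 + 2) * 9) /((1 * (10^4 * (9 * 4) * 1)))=-119 /95000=-0.00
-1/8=-0.12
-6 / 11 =-0.55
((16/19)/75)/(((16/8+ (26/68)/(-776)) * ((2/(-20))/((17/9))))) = -14352896/135316575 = -0.11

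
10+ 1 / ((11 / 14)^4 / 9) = 492154 / 14641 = 33.61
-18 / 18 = -1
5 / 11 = 0.45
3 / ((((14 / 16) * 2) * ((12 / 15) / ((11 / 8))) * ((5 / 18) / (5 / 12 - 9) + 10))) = 927 / 3136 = 0.30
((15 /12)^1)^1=5 /4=1.25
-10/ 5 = -2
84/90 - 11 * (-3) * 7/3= 1169/15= 77.93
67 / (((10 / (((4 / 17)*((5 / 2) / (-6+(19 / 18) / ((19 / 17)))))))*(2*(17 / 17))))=-603 / 1547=-0.39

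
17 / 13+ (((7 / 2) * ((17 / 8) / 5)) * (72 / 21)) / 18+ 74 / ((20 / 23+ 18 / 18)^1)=1380923 / 33540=41.17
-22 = -22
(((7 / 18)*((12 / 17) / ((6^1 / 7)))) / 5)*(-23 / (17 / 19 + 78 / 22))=-235543 / 709920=-0.33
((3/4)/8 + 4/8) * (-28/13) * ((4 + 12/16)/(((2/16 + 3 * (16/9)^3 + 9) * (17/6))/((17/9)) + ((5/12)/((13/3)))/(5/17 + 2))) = -2660931/17089726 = -0.16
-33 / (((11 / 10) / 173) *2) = -2595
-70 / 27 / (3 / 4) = -280 / 81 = -3.46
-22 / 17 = -1.29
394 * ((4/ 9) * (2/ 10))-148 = -5084/ 45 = -112.98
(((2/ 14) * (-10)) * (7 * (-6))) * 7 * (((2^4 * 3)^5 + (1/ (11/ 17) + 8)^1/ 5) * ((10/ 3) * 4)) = 1426902231490.91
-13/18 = -0.72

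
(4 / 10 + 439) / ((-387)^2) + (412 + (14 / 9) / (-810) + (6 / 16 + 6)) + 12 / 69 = 103807691317 / 248017464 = 418.55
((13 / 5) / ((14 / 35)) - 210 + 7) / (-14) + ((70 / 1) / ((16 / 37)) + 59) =13155 / 56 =234.91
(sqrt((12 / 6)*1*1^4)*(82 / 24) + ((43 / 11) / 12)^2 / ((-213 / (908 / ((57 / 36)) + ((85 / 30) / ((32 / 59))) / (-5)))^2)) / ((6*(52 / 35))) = 1411002266120090287 / 16411237364402749440 + 1435*sqrt(2) / 3744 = 0.63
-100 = -100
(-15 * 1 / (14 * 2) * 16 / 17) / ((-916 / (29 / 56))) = 435 / 1526056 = 0.00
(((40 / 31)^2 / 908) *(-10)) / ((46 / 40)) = -80000 / 5017381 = -0.02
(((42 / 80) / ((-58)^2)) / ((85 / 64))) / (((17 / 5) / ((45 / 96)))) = 63 / 3888784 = 0.00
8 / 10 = 0.80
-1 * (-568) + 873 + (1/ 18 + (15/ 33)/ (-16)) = 2282587/ 1584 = 1441.03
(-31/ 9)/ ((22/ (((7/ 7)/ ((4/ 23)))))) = -713/ 792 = -0.90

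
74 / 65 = 1.14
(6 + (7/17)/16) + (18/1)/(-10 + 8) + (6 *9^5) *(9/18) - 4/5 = 240914787/1360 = 177143.23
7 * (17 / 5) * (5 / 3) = 119 / 3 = 39.67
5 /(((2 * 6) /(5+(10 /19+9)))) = 6.05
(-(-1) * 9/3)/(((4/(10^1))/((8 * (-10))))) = -600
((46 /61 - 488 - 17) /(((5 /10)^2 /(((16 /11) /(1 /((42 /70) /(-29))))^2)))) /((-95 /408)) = 115657777152 /14742624875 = 7.85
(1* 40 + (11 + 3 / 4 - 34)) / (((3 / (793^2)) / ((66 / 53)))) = 491131069 / 106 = 4633311.97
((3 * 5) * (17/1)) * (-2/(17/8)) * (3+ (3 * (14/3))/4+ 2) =-2040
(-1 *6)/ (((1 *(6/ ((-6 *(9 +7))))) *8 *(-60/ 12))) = -12/ 5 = -2.40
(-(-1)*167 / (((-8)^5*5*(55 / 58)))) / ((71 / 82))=-198563 / 159948800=-0.00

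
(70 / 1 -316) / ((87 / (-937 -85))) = 83804 / 29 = 2889.79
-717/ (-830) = 0.86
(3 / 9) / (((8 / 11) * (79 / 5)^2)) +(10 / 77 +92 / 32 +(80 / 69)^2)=9954703547 / 2287931877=4.35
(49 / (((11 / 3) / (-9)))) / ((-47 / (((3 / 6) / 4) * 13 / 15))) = 5733 / 20680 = 0.28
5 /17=0.29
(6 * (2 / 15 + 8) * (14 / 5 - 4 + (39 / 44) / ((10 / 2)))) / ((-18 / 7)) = 427 / 22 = 19.41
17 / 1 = 17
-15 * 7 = -105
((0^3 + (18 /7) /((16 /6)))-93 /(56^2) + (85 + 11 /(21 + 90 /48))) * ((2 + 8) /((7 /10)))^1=1239820525 /1004304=1234.51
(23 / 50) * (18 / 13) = 0.64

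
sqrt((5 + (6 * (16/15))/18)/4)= sqrt(1205)/30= 1.16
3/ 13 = 0.23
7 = 7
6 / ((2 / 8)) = 24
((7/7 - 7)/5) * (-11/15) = 22/25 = 0.88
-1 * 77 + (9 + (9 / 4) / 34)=-9239 / 136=-67.93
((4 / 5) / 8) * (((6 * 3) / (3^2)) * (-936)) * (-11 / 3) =3432 / 5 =686.40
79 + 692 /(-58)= 1945 /29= 67.07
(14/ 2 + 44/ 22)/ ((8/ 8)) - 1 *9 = 0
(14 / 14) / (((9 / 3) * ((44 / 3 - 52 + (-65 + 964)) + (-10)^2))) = 1 / 2885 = 0.00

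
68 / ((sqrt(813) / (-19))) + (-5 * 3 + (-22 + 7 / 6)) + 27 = -1292 * sqrt(813) / 813- 53 / 6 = -54.15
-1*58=-58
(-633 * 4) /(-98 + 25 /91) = 25.91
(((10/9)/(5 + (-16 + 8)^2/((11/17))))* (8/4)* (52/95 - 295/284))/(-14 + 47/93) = 167431/215010365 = 0.00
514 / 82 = 257 / 41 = 6.27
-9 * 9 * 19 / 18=-171 / 2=-85.50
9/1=9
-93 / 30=-31 / 10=-3.10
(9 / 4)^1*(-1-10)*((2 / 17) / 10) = -99 / 340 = -0.29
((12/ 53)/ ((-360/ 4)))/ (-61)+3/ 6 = 48499/ 96990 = 0.50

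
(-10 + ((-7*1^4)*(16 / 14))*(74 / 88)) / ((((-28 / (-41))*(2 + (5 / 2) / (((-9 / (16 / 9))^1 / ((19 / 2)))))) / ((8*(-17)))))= -10388088 / 8393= -1237.71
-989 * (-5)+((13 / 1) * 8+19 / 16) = 80803 / 16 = 5050.19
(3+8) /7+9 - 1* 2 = 60 /7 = 8.57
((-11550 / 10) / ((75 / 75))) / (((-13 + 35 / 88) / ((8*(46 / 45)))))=749.49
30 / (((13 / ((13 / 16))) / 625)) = 9375 / 8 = 1171.88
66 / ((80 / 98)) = 1617 / 20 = 80.85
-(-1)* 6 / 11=6 / 11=0.55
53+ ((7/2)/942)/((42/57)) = 199723/3768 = 53.01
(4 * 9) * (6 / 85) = 216 / 85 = 2.54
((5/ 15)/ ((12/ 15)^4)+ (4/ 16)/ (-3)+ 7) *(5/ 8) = 9895/ 2048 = 4.83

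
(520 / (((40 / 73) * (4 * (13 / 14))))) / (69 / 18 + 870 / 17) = 26061 / 5611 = 4.64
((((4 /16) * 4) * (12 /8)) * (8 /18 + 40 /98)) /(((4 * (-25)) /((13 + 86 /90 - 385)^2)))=-13103121023 /7441875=-1760.73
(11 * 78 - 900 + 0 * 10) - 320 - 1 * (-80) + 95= -187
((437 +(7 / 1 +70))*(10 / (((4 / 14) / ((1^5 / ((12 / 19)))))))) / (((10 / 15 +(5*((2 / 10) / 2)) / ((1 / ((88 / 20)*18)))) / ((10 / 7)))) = 610375 / 604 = 1010.55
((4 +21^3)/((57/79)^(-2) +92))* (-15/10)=-90305955/610298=-147.97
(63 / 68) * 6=189 / 34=5.56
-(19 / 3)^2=-361 / 9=-40.11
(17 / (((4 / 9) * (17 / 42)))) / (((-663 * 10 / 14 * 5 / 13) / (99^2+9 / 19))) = -41063274 / 8075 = -5085.24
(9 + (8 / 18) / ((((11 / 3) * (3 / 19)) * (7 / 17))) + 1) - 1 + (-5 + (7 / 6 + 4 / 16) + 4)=11.28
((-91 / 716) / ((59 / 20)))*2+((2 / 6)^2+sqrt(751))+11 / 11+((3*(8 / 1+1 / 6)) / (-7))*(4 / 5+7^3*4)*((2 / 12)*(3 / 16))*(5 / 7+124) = -35595517933 / 1900980+sqrt(751) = -18697.42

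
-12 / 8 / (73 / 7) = -21 / 146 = -0.14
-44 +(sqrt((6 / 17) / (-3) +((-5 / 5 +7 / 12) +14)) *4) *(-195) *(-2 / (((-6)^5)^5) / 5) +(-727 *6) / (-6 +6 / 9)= 6191 / 8-13 *sqrt(140097) / 120828724127201230848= 773.87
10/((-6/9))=-15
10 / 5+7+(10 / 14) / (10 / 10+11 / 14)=47 / 5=9.40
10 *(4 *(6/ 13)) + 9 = 357/ 13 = 27.46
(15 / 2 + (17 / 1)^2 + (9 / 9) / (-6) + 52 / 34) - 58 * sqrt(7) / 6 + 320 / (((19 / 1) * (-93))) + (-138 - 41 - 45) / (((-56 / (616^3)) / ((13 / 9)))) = 121705384295873 / 90117 - 29 * sqrt(7) / 3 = 1350526337.88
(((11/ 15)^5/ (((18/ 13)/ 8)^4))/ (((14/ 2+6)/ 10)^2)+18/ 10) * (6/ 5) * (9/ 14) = 109.27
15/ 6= 5/ 2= 2.50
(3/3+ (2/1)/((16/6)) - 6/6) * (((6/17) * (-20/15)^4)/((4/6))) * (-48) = -1024/17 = -60.24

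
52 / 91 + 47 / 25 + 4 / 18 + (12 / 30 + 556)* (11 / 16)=4853503 / 12600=385.20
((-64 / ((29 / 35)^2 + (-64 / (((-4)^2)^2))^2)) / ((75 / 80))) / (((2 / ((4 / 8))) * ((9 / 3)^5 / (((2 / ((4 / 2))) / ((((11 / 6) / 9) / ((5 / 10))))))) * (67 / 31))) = -31109120 / 292137219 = -0.11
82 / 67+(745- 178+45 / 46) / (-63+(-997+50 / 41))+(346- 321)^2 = 27903494717 / 44596540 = 625.69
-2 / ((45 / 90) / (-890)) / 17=3560 / 17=209.41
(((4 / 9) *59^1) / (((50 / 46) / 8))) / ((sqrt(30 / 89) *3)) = 21712 *sqrt(2670) / 10125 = 110.81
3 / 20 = 0.15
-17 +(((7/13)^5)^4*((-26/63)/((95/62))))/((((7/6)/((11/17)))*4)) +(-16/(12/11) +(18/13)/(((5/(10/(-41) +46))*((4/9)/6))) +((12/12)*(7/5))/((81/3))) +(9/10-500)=-1880021614604520600073938392983/5227256809469348867797787970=-359.66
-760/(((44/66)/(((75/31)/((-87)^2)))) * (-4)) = 2375/26071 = 0.09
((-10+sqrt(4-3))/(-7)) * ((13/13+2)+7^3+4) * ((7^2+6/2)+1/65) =304290/13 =23406.92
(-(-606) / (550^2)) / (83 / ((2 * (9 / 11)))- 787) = -2727 / 1002258125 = -0.00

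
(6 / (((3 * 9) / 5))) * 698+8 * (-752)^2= 40723268 / 9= 4524807.56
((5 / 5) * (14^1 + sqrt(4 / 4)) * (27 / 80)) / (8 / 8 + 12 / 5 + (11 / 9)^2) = 32805 / 31712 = 1.03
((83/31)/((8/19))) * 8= 1577/31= 50.87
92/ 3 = 30.67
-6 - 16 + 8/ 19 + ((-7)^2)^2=45209/ 19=2379.42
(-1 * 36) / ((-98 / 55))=990 / 49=20.20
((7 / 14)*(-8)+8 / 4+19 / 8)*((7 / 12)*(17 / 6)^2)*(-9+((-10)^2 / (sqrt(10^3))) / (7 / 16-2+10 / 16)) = -2023 / 128-2023*sqrt(10) / 1080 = -21.73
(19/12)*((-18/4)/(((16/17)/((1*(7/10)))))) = -6783/1280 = -5.30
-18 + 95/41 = -643/41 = -15.68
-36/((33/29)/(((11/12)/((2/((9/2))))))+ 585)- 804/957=-4883944/5416939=-0.90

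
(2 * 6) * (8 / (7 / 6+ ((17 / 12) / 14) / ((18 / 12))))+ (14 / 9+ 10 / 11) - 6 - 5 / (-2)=4726261 / 61578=76.75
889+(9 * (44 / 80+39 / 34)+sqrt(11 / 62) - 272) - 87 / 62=sqrt(682) / 62+6649373 / 10540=631.29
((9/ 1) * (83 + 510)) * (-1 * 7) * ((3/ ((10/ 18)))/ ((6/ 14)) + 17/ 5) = -597744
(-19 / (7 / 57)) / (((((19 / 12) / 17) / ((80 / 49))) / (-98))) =1860480 / 7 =265782.86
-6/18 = -0.33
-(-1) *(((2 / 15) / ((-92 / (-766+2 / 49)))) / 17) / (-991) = -18766 / 284798535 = -0.00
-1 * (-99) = 99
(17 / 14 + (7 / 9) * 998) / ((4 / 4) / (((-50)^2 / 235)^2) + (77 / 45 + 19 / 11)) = 134690875000 / 597230837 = 225.53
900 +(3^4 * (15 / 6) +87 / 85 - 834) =45819 / 170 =269.52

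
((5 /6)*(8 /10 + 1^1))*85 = 255 /2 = 127.50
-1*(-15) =15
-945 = -945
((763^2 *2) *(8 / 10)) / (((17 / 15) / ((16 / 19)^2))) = 3576846336 / 6137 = 582833.04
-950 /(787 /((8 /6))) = -3800 /2361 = -1.61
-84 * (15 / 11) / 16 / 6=-105 / 88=-1.19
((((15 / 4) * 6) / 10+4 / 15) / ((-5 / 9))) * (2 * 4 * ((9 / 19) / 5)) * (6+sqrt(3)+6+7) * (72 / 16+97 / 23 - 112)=19369827 * sqrt(3) / 54625+19369827 / 2875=7351.51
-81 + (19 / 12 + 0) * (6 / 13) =-2087 / 26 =-80.27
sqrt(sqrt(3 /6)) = 0.84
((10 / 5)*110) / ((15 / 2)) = 29.33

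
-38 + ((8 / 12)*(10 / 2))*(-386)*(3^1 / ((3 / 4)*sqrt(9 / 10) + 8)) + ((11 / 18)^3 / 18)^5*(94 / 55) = -169769600258367974344900361286487 / 323773329305919395435273256960 + 138960*sqrt(10) / 10159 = -481.09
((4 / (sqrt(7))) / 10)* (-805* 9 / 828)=-sqrt(7) / 2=-1.32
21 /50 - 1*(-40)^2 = -79979 /50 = -1599.58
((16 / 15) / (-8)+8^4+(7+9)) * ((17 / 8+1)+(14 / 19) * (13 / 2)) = 12366439 / 380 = 32543.26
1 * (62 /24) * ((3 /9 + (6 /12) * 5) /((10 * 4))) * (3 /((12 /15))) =527 /768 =0.69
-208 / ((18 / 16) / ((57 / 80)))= -1976 / 15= -131.73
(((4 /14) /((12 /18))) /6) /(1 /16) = 8 /7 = 1.14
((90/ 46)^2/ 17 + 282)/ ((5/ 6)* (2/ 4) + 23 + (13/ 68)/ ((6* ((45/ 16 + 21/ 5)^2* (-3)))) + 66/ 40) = 35945007694695/ 3192535046984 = 11.26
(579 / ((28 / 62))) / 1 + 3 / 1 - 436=11887 / 14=849.07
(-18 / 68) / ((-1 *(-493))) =-9 / 16762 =-0.00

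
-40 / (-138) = 20 / 69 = 0.29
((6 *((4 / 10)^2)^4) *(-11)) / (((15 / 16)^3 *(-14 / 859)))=9907994624 / 3076171875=3.22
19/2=9.50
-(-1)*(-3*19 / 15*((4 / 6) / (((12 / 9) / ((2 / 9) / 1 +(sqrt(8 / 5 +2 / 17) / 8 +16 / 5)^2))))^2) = -31630600131259 / 299635200000 - 24393359*sqrt(12410) / 130050000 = -126.46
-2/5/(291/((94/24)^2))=-2209/104760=-0.02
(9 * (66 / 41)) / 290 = 297 / 5945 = 0.05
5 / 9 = 0.56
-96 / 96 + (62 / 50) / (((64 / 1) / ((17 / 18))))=-28273 / 28800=-0.98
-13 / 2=-6.50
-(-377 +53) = 324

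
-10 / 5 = -2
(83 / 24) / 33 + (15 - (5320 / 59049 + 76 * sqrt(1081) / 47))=78021083 / 5196312 - 76 * sqrt(1081) / 47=-38.15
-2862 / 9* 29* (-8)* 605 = 44634480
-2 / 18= -1 / 9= -0.11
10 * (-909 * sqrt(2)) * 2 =-25710.40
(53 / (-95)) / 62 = -53 / 5890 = -0.01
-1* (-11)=11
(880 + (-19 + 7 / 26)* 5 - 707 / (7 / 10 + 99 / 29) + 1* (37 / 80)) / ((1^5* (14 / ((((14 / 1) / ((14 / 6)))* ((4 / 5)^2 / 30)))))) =762978033 / 135703750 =5.62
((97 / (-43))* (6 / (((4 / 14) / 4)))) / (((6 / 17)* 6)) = -11543 / 129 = -89.48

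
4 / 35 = 0.11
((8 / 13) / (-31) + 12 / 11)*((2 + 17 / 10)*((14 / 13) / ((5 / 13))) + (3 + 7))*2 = 4833464 / 110825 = 43.61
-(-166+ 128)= 38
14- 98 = -84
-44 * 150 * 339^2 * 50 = -37923930000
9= 9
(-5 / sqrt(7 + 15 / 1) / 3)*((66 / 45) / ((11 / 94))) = -94*sqrt(22) / 99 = -4.45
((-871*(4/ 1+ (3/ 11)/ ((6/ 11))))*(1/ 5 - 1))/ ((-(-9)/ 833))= 1451086/ 5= 290217.20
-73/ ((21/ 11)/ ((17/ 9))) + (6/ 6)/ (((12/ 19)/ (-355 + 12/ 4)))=-118987/ 189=-629.56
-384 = -384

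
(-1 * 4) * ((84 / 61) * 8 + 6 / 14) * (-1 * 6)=117288 / 427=274.68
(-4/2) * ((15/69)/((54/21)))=-35/207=-0.17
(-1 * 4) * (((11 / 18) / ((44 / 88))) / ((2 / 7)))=-154 / 9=-17.11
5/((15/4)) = 4/3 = 1.33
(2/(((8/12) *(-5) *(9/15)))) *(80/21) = -80/21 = -3.81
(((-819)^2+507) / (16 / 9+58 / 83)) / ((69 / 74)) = 167145732 / 575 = 290688.23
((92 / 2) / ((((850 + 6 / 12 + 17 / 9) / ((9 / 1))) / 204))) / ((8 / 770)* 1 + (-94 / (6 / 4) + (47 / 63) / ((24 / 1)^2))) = -3034091934720 / 1918631701417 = -1.58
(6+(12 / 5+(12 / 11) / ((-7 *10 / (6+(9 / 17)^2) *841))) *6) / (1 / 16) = 2776496736 / 8506715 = 326.39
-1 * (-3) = 3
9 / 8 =1.12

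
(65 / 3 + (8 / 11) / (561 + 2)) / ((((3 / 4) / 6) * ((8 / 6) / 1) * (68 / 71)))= 28582399 / 210562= 135.74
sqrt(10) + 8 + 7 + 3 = sqrt(10) + 18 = 21.16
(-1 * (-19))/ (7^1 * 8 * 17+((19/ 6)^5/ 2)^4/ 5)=0.00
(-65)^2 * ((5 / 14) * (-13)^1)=-274625 / 14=-19616.07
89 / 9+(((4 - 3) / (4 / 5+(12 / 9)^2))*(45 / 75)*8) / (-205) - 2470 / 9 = -14155531 / 53505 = -264.56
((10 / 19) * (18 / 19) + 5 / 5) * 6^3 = 323.70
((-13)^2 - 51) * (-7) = -826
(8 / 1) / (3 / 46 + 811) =368 / 37309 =0.01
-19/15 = -1.27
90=90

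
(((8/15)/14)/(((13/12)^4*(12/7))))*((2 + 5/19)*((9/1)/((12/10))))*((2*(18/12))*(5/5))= 445824/542659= 0.82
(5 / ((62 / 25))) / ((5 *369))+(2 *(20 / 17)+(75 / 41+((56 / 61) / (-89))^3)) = 260342834719831639 / 62233826103045414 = 4.18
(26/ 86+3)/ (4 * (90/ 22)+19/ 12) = 18744/ 101867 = 0.18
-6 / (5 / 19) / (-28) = 57 / 70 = 0.81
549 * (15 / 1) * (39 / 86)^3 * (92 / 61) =184185495 / 159014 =1158.30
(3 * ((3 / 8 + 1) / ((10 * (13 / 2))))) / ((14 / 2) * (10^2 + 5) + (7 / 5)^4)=4125 / 48024704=0.00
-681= -681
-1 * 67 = -67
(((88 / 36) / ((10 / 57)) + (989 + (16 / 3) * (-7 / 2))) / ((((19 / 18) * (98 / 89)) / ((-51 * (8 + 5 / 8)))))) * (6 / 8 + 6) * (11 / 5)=-1029985291071 / 186200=-5531607.36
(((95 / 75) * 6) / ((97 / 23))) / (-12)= -437 / 2910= -0.15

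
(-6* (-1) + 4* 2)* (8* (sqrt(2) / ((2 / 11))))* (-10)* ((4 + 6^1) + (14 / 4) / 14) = -63140* sqrt(2) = -89293.44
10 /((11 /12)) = 120 /11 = 10.91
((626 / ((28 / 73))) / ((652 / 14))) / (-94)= -0.37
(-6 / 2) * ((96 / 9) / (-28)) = 8 / 7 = 1.14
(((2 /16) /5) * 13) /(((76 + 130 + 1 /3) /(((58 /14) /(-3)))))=-0.00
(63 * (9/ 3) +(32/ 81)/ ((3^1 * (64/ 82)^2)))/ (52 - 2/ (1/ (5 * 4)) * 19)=-1471345/ 5505408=-0.27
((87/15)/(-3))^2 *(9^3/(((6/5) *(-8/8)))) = -22707/10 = -2270.70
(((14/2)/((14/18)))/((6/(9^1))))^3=19683/8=2460.38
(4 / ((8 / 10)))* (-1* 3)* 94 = -1410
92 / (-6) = -46 / 3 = -15.33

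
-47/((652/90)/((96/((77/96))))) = -9745920/12551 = -776.51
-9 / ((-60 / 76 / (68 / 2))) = 387.60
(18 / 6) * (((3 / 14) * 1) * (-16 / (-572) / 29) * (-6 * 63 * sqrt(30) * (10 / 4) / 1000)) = -243 * sqrt(30) / 414700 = -0.00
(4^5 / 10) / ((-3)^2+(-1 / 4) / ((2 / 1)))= 4096 / 355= 11.54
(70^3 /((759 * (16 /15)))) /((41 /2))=214375 /10373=20.67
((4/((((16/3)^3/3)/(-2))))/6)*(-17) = 459/1024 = 0.45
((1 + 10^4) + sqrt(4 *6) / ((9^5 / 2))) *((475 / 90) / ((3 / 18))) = 316698.34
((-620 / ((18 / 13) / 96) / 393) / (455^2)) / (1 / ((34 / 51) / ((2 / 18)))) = -3968 / 1251705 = -0.00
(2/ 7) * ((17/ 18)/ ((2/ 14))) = 17/ 9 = 1.89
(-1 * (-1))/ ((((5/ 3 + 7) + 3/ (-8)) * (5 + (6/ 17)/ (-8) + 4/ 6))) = 4896/ 228253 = 0.02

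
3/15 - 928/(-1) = 4641/5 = 928.20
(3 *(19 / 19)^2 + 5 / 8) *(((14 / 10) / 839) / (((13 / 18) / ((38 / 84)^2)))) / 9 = 10469 / 54971280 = 0.00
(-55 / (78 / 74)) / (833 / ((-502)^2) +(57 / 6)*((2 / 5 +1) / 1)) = -2564140700 / 653734809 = -3.92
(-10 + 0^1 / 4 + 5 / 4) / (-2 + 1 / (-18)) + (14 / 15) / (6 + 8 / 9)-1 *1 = 38909 / 11470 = 3.39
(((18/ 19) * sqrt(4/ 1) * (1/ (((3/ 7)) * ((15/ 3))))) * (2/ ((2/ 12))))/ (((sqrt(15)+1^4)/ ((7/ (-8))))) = -1.91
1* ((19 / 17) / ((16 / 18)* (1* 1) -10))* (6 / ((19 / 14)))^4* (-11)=2464463232 / 4780723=515.50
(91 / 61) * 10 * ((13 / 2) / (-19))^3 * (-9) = 8996715 / 1673596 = 5.38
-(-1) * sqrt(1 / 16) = 1 / 4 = 0.25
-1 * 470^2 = -220900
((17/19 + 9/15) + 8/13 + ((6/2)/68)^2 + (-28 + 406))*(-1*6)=-6512049537/2855320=-2280.67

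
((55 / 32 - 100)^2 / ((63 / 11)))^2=11837717441625625 / 4161798144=2844375.68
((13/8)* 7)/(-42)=-13/48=-0.27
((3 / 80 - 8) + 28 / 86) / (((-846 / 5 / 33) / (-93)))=-8958411 / 64672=-138.52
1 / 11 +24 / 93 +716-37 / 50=12201133 / 17050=715.61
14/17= 0.82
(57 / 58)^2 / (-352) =-3249 / 1184128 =-0.00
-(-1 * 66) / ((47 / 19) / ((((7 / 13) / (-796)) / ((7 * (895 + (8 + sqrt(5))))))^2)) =13454331 / 44029401381930406208- 29799 * sqrt(5) / 44029401381930406208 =0.00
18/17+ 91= 1565/17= 92.06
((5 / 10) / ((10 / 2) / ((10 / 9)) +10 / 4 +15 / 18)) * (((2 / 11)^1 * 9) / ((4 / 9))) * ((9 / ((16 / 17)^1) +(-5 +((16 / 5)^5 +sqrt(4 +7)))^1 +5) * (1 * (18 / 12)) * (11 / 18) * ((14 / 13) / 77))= 81 * sqrt(11) / 26884 +1397682621 / 1344200000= 1.05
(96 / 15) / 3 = 32 / 15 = 2.13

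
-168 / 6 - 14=-42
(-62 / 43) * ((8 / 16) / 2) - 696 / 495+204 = 2869693 / 14190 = 202.23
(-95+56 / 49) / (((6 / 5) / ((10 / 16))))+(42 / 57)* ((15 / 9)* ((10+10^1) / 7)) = -289675 / 6384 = -45.38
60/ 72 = 5/ 6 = 0.83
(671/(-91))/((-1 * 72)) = 671/6552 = 0.10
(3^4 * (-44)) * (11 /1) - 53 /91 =-39204.58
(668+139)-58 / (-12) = 4871 / 6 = 811.83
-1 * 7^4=-2401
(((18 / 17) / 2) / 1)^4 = 6561 / 83521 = 0.08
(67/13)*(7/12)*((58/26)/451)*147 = 666449/304876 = 2.19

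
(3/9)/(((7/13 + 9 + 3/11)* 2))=143/8418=0.02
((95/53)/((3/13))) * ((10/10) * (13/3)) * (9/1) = 16055/53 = 302.92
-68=-68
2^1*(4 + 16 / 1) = 40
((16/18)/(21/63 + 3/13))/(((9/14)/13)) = 31.87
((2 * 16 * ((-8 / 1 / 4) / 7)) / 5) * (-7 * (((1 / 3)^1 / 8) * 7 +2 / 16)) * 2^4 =256 / 3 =85.33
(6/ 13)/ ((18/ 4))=4/ 39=0.10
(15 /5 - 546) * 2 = -1086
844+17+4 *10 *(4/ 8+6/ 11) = 9931/ 11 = 902.82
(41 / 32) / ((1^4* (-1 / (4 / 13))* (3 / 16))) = -82 / 39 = -2.10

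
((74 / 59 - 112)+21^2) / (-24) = -6495 / 472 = -13.76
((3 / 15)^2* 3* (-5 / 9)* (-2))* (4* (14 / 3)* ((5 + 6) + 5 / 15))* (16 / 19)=60928 / 2565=23.75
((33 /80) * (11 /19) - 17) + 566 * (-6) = -5187397 /1520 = -3412.76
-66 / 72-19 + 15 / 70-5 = -2075 / 84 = -24.70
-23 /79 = -0.29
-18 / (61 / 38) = -684 / 61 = -11.21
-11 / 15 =-0.73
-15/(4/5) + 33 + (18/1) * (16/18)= 121/4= 30.25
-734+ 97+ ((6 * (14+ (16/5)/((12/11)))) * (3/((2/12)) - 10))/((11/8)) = -45.87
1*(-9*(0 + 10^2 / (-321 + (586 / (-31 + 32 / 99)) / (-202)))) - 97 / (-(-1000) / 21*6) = 16176340199 / 6562238000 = 2.47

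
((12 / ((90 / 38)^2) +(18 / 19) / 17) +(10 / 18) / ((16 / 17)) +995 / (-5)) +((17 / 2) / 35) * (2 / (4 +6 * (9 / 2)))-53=-188639407651 / 756982800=-249.20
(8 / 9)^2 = 64 / 81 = 0.79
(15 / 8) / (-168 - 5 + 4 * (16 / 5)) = -25 / 2136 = -0.01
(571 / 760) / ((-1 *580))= -571 / 440800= -0.00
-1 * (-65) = 65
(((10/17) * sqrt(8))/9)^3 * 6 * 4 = 0.15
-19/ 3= -6.33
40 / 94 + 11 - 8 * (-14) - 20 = 4861 / 47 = 103.43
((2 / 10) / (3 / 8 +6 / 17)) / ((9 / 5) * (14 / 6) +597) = 68 / 148797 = 0.00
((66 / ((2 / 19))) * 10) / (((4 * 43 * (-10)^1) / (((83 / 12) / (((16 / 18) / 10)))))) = -780615 / 2752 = -283.65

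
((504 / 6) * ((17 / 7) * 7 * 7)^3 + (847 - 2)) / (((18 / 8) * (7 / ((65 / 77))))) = 36804092260 / 4851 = 7586908.32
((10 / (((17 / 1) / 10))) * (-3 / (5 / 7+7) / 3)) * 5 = -1750 / 459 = -3.81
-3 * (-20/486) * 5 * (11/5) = 110/81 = 1.36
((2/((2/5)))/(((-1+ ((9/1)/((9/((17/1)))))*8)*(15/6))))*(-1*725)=-290/27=-10.74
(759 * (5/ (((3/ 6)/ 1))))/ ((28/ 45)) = 170775/ 14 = 12198.21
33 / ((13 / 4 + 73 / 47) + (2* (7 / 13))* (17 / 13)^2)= 13630188 / 2744539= 4.97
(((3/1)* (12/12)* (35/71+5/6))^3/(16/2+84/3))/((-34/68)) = -180362125/51539184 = -3.50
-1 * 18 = -18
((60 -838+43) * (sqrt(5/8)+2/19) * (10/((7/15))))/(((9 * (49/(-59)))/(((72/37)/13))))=2124000/63973+265500 * sqrt(10)/3367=282.56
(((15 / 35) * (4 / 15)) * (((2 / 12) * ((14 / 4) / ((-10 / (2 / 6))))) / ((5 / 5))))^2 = 1 / 202500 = 0.00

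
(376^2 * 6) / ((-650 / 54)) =-22902912 / 325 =-70470.50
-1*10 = -10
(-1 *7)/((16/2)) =-7/8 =-0.88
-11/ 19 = -0.58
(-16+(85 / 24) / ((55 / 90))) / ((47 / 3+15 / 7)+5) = -9429 / 21076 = -0.45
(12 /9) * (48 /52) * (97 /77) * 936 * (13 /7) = 1452672 /539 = 2695.12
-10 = -10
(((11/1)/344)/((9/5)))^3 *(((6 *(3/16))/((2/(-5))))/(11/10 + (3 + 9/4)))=-4159375/1675035666432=-0.00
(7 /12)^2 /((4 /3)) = 49 /192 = 0.26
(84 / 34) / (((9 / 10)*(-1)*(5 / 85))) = -140 / 3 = -46.67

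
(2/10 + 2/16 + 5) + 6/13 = 3009/520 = 5.79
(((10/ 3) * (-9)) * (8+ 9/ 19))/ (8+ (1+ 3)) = -21.18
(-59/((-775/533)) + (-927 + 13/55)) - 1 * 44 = -7929843/8525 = -930.19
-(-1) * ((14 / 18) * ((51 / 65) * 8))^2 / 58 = 453152 / 1102725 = 0.41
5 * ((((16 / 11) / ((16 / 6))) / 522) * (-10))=-50 / 957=-0.05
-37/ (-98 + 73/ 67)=2479/ 6493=0.38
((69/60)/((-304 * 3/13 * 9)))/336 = -299/55157760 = -0.00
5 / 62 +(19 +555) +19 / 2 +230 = 25221 / 31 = 813.58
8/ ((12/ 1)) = 2/ 3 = 0.67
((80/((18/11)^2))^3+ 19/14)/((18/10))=992124646895/66961566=14816.33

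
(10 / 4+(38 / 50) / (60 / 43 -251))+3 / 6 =804158 / 268325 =3.00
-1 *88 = -88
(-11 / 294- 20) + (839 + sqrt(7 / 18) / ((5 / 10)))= sqrt(14) / 3 + 240775 / 294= 820.21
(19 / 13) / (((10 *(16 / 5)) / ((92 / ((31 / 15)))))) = 6555 / 3224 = 2.03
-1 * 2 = -2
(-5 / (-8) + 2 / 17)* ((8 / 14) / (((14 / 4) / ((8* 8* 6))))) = 38784 / 833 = 46.56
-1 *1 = -1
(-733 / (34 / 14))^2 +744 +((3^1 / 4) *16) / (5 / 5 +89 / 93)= 2415499369 / 26299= 91847.57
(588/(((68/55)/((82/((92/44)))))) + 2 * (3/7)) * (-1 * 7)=-51051036/391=-130565.31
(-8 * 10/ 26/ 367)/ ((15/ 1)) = -8/ 14313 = -0.00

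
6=6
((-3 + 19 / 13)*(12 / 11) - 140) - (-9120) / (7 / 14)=2588060 / 143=18098.32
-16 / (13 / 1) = -16 / 13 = -1.23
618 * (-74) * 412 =-18841584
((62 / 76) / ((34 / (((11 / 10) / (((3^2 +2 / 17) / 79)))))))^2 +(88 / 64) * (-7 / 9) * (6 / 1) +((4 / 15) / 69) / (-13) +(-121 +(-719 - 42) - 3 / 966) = -241641613226243 / 272006280000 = -888.37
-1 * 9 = -9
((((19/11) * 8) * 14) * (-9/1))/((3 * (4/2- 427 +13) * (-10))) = -798/5665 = -0.14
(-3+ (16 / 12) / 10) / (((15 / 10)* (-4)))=0.48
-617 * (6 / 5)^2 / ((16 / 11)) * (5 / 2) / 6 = -20361 / 80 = -254.51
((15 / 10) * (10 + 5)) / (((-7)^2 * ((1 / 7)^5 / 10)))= 77175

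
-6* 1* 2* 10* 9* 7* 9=-68040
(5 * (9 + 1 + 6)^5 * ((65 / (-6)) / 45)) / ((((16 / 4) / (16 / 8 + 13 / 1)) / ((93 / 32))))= -41267200 / 3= -13755733.33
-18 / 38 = -9 / 19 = -0.47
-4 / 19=-0.21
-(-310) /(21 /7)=310 /3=103.33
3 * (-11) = -33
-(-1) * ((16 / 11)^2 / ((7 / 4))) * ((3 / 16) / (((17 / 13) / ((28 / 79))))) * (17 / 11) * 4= 39936 / 105149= 0.38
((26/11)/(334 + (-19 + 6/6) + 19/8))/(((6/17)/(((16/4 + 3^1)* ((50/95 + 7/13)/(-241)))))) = -250376/384869529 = -0.00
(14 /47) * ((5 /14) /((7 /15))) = 75 /329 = 0.23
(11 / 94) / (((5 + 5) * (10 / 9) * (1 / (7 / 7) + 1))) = 99 / 18800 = 0.01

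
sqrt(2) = 1.41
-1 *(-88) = 88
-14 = -14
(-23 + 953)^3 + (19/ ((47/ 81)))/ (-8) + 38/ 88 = 3326820536857/ 4136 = 804356996.34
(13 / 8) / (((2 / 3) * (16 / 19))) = 741 / 256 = 2.89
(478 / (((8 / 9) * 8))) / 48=717 / 512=1.40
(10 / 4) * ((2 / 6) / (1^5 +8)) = 5 / 54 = 0.09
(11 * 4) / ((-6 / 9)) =-66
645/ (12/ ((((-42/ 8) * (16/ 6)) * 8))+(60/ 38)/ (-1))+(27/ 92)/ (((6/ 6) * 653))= -298760209/ 780988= -382.54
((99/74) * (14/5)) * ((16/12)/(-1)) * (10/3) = -616/37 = -16.65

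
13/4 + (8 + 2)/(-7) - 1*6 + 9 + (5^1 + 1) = 303/28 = 10.82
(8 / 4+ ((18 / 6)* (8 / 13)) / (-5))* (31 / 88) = 1643 / 2860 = 0.57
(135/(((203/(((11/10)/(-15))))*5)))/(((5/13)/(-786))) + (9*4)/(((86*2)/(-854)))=-173283237/1091125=-158.81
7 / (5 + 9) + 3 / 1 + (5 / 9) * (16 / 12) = 229 / 54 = 4.24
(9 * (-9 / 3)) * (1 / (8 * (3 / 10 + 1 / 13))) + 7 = -383 / 196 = -1.95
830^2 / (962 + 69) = 688900 / 1031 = 668.19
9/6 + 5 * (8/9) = 107/18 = 5.94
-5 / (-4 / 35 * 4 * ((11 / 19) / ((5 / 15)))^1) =3325 / 528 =6.30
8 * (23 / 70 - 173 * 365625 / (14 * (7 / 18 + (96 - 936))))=22772515396 / 528955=43051.90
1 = 1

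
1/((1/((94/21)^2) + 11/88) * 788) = 4418/608927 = 0.01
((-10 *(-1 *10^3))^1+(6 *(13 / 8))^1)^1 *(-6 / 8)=-120117 / 16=-7507.31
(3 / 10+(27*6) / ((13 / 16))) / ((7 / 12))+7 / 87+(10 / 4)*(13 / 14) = 54582707 / 158340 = 344.72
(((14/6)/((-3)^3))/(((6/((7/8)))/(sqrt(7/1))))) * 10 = -245 * sqrt(7)/1944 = -0.33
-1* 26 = -26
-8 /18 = -0.44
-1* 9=-9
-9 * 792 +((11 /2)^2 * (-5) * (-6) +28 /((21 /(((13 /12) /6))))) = -167947 /27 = -6220.26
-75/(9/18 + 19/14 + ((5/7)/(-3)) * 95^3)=1575/4286836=0.00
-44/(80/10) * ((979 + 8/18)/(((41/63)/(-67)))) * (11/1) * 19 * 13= 3013655645/2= 1506827822.50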